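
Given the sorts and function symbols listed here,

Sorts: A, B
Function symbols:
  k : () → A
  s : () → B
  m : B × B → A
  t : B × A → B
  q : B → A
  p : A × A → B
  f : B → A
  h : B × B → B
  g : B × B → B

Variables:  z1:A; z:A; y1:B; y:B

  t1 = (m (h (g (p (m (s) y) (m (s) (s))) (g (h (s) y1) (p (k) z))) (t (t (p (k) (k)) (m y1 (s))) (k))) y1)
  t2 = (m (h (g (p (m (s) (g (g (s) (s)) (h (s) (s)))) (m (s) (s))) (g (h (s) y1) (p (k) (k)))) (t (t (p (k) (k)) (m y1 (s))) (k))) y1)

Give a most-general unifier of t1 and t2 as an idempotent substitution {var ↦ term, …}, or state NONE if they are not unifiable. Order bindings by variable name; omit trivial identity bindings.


{y ↦ (g (g (s) (s)) (h (s) (s))), z ↦ (k)}


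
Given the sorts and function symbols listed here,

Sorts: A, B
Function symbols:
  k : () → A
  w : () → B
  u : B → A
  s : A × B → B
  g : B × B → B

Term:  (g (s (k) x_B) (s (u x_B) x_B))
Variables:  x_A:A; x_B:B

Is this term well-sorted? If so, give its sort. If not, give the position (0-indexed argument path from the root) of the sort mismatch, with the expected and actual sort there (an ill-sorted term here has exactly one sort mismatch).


    (k) : A
    x_B : B
  (s (k) x_B) : B
      x_B : B
    (u x_B) : A
    x_B : B
  (s (u x_B) x_B) : B
(g (s (k) x_B) (s (u x_B) x_B)) : B

well-sorted; sort = B


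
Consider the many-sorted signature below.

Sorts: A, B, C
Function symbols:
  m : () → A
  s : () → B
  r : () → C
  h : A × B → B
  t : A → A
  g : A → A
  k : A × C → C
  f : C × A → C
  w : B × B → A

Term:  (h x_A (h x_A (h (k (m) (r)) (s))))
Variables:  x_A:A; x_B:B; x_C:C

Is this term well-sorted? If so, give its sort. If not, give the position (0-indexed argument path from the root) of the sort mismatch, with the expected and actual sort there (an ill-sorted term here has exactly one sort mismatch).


  x_A : A
    x_A : A
        (m) : A
        (r) : C
      (k (m) (r)) : C
      (s) : B
    (h (k (m) (r)) (s)) : ✗ arg 0 at [1, 1, 0] has sort C, expected A

ill-sorted at position [1, 1, 0]: expected A, got C


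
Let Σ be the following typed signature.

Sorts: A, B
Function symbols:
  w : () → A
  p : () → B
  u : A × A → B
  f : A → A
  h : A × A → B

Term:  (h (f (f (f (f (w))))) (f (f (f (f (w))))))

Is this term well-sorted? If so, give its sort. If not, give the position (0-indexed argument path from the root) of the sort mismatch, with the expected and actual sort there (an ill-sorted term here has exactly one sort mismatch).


well-sorted; sort = B

          (w) : A
        (f (w)) : A
      (f (f (w))) : A
    (f (f (f (w)))) : A
  (f (f (f (f (w))))) : A
          (w) : A
        (f (w)) : A
      (f (f (w))) : A
    (f (f (f (w)))) : A
  (f (f (f (f (w))))) : A
(h (f (f (f (f (w))))) (f (f (f (f (w)))))) : B


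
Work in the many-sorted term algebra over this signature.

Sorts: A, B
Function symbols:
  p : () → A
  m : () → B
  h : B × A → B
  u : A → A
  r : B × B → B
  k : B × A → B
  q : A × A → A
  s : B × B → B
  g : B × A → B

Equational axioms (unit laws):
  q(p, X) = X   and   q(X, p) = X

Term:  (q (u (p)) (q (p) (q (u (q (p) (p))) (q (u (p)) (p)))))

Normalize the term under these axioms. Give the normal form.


normal form = (q (u (p)) (q (u (p)) (u (p))))

1. (q (u (p)) (q (p) (q (u (q (p) (p))) (q (u (p)) (p)))))  →  (q (u (p)) (q (u (q (p) (p))) (q (u (p)) (p))))
2. (q (u (p)) (q (u (q (p) (p))) (q (u (p)) (p))))  →  (q (u (p)) (q (u (p)) (q (u (p)) (p))))
3. (q (u (p)) (q (u (p)) (q (u (p)) (p))))  →  (q (u (p)) (q (u (p)) (u (p))))


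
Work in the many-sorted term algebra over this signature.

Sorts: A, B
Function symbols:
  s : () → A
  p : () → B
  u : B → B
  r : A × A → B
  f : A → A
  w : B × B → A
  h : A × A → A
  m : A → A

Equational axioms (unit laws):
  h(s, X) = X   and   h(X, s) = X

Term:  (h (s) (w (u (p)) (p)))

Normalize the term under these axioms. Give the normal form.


1. (h (s) (w (u (p)) (p)))  →  (w (u (p)) (p))

normal form = (w (u (p)) (p))


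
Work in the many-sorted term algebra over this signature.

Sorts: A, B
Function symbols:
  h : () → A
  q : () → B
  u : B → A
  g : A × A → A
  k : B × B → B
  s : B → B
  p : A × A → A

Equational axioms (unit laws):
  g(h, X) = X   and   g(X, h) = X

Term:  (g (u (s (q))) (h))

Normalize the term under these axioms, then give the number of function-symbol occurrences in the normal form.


1. (g (u (s (q))) (h))  →  (u (s (q)))
normal form: (u (s (q)))

size = 3


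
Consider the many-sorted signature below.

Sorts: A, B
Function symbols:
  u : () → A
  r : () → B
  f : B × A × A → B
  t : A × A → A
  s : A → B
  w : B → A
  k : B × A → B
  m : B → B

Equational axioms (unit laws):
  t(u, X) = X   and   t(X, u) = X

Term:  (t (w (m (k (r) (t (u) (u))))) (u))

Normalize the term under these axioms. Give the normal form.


normal form = (w (m (k (r) (u))))

1. (t (w (m (k (r) (t (u) (u))))) (u))  →  (w (m (k (r) (t (u) (u)))))
2. (w (m (k (r) (t (u) (u)))))  →  (w (m (k (r) (u))))


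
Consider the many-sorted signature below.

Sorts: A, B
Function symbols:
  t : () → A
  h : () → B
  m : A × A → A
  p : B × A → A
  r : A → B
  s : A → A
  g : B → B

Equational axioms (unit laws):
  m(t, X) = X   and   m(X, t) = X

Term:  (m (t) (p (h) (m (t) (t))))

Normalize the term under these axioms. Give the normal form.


normal form = (p (h) (t))

1. (m (t) (p (h) (m (t) (t))))  →  (p (h) (m (t) (t)))
2. (p (h) (m (t) (t)))  →  (p (h) (t))


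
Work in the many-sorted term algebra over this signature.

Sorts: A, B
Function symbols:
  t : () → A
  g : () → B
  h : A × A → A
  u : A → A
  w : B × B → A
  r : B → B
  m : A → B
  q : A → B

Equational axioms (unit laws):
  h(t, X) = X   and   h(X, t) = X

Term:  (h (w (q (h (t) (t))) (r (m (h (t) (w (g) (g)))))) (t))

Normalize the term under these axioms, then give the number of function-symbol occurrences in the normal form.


1. (h (w (q (h (t) (t))) (r (m (h (t) (w (g) (g)))))) (t))  →  (w (q (h (t) (t))) (r (m (h (t) (w (g) (g))))))
2. (w (q (h (t) (t))) (r (m (h (t) (w (g) (g))))))  →  (w (q (t)) (r (m (h (t) (w (g) (g))))))
3. (w (q (t)) (r (m (h (t) (w (g) (g))))))  →  (w (q (t)) (r (m (w (g) (g)))))
normal form: (w (q (t)) (r (m (w (g) (g)))))

size = 8


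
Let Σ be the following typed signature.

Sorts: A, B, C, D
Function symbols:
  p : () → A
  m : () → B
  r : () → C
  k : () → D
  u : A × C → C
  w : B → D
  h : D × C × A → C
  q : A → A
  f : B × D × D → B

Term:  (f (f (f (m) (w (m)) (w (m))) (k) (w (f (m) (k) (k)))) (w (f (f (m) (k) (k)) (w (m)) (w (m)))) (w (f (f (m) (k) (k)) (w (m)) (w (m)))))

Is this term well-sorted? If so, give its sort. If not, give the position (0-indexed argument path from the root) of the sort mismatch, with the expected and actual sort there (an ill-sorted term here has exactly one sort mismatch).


      (m) : B
        (m) : B
      (w (m)) : D
        (m) : B
      (w (m)) : D
    (f (m) (w (m)) (w (m))) : B
    (k) : D
        (m) : B
        (k) : D
        (k) : D
      (f (m) (k) (k)) : B
    (w (f (m) (k) (k))) : D
  (f (f (m) (w (m)) (w (m))) (k) (w (f (m) (k) (k)))) : B
        (m) : B
        (k) : D
        (k) : D
      (f (m) (k) (k)) : B
        (m) : B
      (w (m)) : D
        (m) : B
      (w (m)) : D
    (f (f (m) (k) (k)) (w (m)) (w (m))) : B
  (w (f (f (m) (k) (k)) (w (m)) (w (m)))) : D
        (m) : B
        (k) : D
        (k) : D
      (f (m) (k) (k)) : B
        (m) : B
      (w (m)) : D
        (m) : B
      (w (m)) : D
    (f (f (m) (k) (k)) (w (m)) (w (m))) : B
  (w (f (f (m) (k) (k)) (w (m)) (w (m)))) : D
(f (f (f (m) (w (m)) (w (m))) (k) (w (f (m) (k) (k)))) (w (f (f (m) (k) (k)) (w (m)) (w (m)))) (w (f (f (m) (k) (k)) (w (m)) (w (m))))) : B

well-sorted; sort = B


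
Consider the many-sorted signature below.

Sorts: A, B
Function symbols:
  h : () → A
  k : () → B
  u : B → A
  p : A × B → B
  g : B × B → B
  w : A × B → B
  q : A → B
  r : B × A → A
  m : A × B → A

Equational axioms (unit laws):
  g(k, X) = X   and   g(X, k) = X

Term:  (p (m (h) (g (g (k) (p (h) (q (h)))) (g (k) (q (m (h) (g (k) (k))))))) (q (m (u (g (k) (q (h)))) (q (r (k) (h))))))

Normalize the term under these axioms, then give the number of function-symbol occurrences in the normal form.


size = 21

1. (p (m (h) (g (g (k) (p (h) (q (h)))) (g (k) (q (m (h) (g (k) (k))))))) (q (m (u (g (k) (q (h)))) (q (r (k) (h))))))  →  (p (m (h) (g (p (h) (q (h))) (g (k) (q (m (h) (g (k) (k))))))) (q (m (u (g (k) (q (h)))) (q (r (k) (h))))))
2. (p (m (h) (g (p (h) (q (h))) (g (k) (q (m (h) (g (k) (k))))))) (q (m (u (g (k) (q (h)))) (q (r (k) (h))))))  →  (p (m (h) (g (p (h) (q (h))) (q (m (h) (g (k) (k)))))) (q (m (u (g (k) (q (h)))) (q (r (k) (h))))))
3. (p (m (h) (g (p (h) (q (h))) (q (m (h) (g (k) (k)))))) (q (m (u (g (k) (q (h)))) (q (r (k) (h))))))  →  (p (m (h) (g (p (h) (q (h))) (q (m (h) (k))))) (q (m (u (g (k) (q (h)))) (q (r (k) (h))))))
4. (p (m (h) (g (p (h) (q (h))) (q (m (h) (k))))) (q (m (u (g (k) (q (h)))) (q (r (k) (h))))))  →  (p (m (h) (g (p (h) (q (h))) (q (m (h) (k))))) (q (m (u (q (h))) (q (r (k) (h))))))
normal form: (p (m (h) (g (p (h) (q (h))) (q (m (h) (k))))) (q (m (u (q (h))) (q (r (k) (h))))))


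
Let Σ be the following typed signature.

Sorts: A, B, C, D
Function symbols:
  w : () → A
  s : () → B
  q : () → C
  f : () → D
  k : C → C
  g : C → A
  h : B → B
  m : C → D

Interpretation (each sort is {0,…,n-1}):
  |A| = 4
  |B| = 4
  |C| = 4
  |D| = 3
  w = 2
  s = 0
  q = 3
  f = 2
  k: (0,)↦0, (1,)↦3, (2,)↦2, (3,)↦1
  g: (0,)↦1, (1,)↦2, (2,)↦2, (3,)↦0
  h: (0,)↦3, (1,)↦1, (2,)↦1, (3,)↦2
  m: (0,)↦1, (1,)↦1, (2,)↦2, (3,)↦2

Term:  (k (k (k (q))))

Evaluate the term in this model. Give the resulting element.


value = 1

  q = 3
  (k (q)) = k(3,) = 1
  (k (k (q))) = k(1,) = 3
  (k (k (k (q)))) = k(3,) = 1


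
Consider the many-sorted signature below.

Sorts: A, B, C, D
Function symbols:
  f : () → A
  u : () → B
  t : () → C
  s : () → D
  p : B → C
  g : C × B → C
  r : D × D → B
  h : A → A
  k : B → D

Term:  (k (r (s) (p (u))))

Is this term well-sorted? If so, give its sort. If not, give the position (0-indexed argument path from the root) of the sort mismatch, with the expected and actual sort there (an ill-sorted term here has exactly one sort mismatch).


ill-sorted at position [0, 1]: expected D, got C

    (s) : D
      (u) : B
    (p (u)) : C
  (r (s) (p (u))) : ✗ arg 1 at [0, 1] has sort C, expected D


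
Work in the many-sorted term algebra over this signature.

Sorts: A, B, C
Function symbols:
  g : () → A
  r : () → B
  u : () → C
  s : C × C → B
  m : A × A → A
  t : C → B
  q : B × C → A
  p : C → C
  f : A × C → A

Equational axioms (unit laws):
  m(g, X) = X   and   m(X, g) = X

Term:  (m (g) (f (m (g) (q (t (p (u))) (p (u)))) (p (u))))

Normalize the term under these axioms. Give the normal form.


normal form = (f (q (t (p (u))) (p (u))) (p (u)))

1. (m (g) (f (m (g) (q (t (p (u))) (p (u)))) (p (u))))  →  (f (m (g) (q (t (p (u))) (p (u)))) (p (u)))
2. (f (m (g) (q (t (p (u))) (p (u)))) (p (u)))  →  (f (q (t (p (u))) (p (u))) (p (u)))


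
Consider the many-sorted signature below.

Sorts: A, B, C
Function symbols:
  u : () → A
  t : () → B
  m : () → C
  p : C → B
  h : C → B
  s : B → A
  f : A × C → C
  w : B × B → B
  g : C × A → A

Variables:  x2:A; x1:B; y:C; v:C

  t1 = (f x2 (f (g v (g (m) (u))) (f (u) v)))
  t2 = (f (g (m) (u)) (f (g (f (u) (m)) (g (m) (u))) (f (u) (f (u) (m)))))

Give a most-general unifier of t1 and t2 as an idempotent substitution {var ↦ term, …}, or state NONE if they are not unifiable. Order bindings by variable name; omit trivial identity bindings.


{v ↦ (f (u) (m)), x2 ↦ (g (m) (u))}


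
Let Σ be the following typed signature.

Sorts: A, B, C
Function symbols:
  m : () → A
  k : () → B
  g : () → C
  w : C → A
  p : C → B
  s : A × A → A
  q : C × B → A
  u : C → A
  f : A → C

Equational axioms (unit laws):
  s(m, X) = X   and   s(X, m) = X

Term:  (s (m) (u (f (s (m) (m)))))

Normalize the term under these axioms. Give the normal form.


normal form = (u (f (m)))

1. (s (m) (u (f (s (m) (m)))))  →  (u (f (s (m) (m))))
2. (u (f (s (m) (m))))  →  (u (f (m)))


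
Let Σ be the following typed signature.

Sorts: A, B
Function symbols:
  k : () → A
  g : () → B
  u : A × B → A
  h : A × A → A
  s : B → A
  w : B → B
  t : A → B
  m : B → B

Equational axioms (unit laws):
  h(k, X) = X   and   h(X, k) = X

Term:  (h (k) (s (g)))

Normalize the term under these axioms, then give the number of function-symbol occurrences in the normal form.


1. (h (k) (s (g)))  →  (s (g))
normal form: (s (g))

size = 2


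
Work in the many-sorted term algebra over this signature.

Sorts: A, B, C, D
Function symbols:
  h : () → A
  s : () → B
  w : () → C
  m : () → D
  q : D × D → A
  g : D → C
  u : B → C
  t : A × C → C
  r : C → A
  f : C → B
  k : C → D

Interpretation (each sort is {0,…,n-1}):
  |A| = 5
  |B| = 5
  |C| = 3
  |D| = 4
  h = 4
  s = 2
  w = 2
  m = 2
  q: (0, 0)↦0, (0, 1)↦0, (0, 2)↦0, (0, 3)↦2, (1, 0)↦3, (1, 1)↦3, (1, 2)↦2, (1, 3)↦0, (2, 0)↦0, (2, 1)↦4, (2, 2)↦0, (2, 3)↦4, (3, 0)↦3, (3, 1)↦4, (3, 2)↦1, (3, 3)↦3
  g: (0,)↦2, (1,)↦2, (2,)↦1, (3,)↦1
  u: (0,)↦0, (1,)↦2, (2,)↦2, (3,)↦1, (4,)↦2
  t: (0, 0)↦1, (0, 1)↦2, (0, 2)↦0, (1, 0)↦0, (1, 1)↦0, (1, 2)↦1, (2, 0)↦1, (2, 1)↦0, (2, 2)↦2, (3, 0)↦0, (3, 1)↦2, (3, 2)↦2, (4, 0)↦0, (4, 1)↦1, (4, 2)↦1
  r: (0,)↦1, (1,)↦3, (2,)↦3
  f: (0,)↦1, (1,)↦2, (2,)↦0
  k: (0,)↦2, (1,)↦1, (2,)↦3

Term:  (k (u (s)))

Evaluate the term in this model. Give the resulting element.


value = 3

  s = 2
  (u (s)) = u(2,) = 2
  (k (u (s))) = k(2,) = 3


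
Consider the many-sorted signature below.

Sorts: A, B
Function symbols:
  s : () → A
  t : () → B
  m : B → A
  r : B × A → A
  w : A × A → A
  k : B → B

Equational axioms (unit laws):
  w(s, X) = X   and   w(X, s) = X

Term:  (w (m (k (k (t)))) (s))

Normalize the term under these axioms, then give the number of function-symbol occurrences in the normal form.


1. (w (m (k (k (t)))) (s))  →  (m (k (k (t))))
normal form: (m (k (k (t))))

size = 4


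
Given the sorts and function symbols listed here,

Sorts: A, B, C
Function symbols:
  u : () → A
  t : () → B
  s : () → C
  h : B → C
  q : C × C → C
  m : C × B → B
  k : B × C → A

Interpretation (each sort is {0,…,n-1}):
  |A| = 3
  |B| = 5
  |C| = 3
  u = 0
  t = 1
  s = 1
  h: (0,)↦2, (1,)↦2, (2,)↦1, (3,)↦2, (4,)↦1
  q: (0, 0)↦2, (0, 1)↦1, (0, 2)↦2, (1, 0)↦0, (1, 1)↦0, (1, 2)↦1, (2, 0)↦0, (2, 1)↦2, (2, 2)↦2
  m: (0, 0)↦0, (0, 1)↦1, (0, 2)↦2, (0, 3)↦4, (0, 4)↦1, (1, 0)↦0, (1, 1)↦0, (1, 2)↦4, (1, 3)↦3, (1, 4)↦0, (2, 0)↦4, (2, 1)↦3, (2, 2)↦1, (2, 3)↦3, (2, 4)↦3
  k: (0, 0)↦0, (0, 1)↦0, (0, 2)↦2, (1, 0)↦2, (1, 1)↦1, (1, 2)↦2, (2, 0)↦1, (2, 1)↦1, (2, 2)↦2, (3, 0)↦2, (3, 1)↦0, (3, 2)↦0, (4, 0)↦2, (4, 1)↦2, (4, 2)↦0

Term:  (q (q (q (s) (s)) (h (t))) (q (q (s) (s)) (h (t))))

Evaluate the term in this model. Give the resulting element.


  s = 1
  s = 1
  (q (s) (s)) = q(1, 1) = 0
  t = 1
  (h (t)) = h(1,) = 2
  (q (q (s) (s)) (h (t))) = q(0, 2) = 2
  s = 1
  s = 1
  (q (s) (s)) = q(1, 1) = 0
  t = 1
  (h (t)) = h(1,) = 2
  (q (q (s) (s)) (h (t))) = q(0, 2) = 2
  (q (q (q (s) (s)) (h (t))) (q (q (s) (s)) (h (t)))) = q(2, 2) = 2

value = 2


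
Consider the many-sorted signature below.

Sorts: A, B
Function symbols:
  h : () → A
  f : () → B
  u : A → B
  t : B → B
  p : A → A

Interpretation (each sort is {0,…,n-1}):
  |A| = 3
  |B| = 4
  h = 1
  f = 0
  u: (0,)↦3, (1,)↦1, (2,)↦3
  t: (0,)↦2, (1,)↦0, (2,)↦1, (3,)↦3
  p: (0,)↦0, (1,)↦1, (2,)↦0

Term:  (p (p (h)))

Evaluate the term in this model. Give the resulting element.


  h = 1
  (p (h)) = p(1,) = 1
  (p (p (h))) = p(1,) = 1

value = 1


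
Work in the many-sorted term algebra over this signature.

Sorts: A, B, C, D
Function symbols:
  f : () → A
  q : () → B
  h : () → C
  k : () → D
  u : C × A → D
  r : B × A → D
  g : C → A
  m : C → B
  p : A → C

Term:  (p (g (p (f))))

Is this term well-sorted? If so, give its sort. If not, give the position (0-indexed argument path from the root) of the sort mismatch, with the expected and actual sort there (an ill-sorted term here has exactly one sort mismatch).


well-sorted; sort = C

      (f) : A
    (p (f)) : C
  (g (p (f))) : A
(p (g (p (f)))) : C


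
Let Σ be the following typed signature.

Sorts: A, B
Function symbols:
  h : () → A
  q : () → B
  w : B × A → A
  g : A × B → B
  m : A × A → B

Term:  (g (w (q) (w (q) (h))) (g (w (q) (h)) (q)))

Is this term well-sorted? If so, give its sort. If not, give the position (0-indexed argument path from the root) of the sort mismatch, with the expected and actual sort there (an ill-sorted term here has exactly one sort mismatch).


well-sorted; sort = B

    (q) : B
      (q) : B
      (h) : A
    (w (q) (h)) : A
  (w (q) (w (q) (h))) : A
      (q) : B
      (h) : A
    (w (q) (h)) : A
    (q) : B
  (g (w (q) (h)) (q)) : B
(g (w (q) (w (q) (h))) (g (w (q) (h)) (q))) : B


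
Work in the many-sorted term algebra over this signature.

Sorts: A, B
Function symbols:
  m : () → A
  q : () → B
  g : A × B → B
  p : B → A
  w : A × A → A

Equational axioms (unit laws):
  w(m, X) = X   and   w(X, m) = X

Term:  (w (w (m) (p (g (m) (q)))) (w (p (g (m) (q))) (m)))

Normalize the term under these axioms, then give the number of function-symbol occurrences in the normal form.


size = 9

1. (w (w (m) (p (g (m) (q)))) (w (p (g (m) (q))) (m)))  →  (w (p (g (m) (q))) (w (p (g (m) (q))) (m)))
2. (w (p (g (m) (q))) (w (p (g (m) (q))) (m)))  →  (w (p (g (m) (q))) (p (g (m) (q))))
normal form: (w (p (g (m) (q))) (p (g (m) (q))))


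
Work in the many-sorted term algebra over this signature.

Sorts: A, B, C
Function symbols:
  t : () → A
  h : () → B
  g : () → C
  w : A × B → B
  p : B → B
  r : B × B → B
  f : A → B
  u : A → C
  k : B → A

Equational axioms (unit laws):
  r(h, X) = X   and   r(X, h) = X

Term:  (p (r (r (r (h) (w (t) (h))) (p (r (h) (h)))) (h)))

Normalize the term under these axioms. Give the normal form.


1. (p (r (r (r (h) (w (t) (h))) (p (r (h) (h)))) (h)))  →  (p (r (r (h) (w (t) (h))) (p (r (h) (h)))))
2. (p (r (r (h) (w (t) (h))) (p (r (h) (h)))))  →  (p (r (w (t) (h)) (p (r (h) (h)))))
3. (p (r (w (t) (h)) (p (r (h) (h)))))  →  (p (r (w (t) (h)) (p (h))))

normal form = (p (r (w (t) (h)) (p (h))))


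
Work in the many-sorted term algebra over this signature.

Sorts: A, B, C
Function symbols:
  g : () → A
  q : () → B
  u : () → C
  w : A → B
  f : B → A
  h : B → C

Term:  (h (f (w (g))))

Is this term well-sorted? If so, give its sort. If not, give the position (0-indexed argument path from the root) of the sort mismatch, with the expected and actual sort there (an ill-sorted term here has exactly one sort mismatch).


ill-sorted at position [0]: expected B, got A

      (g) : A
    (w (g)) : B
  (f (w (g))) : A
(h (f (w (g)))) : ✗ arg 0 at [0] has sort A, expected B


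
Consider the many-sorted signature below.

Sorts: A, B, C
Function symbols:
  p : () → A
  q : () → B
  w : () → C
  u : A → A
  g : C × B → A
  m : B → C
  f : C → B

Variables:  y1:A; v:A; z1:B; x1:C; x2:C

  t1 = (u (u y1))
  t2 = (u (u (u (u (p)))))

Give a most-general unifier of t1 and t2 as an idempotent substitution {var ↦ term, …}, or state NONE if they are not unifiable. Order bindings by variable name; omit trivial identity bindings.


{y1 ↦ (u (u (p)))}


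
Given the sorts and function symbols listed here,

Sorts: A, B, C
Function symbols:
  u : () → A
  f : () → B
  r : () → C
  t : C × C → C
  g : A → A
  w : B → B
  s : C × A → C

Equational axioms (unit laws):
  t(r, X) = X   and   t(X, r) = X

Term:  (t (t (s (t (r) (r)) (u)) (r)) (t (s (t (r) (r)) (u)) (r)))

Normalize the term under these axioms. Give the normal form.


normal form = (t (s (r) (u)) (s (r) (u)))

1. (t (t (s (t (r) (r)) (u)) (r)) (t (s (t (r) (r)) (u)) (r)))  →  (t (s (t (r) (r)) (u)) (t (s (t (r) (r)) (u)) (r)))
2. (t (s (t (r) (r)) (u)) (t (s (t (r) (r)) (u)) (r)))  →  (t (s (r) (u)) (t (s (t (r) (r)) (u)) (r)))
3. (t (s (r) (u)) (t (s (t (r) (r)) (u)) (r)))  →  (t (s (r) (u)) (s (t (r) (r)) (u)))
4. (t (s (r) (u)) (s (t (r) (r)) (u)))  →  (t (s (r) (u)) (s (r) (u)))


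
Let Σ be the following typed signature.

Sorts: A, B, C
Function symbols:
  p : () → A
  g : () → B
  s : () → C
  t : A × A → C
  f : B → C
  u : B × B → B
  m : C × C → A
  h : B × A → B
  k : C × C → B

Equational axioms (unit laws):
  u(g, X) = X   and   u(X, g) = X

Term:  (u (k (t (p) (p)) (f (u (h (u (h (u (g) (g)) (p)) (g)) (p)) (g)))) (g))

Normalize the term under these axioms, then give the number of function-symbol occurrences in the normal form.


size = 10

1. (u (k (t (p) (p)) (f (u (h (u (h (u (g) (g)) (p)) (g)) (p)) (g)))) (g))  →  (k (t (p) (p)) (f (u (h (u (h (u (g) (g)) (p)) (g)) (p)) (g))))
2. (k (t (p) (p)) (f (u (h (u (h (u (g) (g)) (p)) (g)) (p)) (g))))  →  (k (t (p) (p)) (f (h (u (h (u (g) (g)) (p)) (g)) (p))))
3. (k (t (p) (p)) (f (h (u (h (u (g) (g)) (p)) (g)) (p))))  →  (k (t (p) (p)) (f (h (h (u (g) (g)) (p)) (p))))
4. (k (t (p) (p)) (f (h (h (u (g) (g)) (p)) (p))))  →  (k (t (p) (p)) (f (h (h (g) (p)) (p))))
normal form: (k (t (p) (p)) (f (h (h (g) (p)) (p))))


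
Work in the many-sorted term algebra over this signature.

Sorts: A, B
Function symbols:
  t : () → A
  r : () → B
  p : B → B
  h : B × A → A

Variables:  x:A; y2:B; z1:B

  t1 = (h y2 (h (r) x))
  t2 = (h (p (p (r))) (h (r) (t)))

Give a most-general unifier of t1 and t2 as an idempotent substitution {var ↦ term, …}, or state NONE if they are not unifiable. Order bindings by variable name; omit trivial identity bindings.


{x ↦ (t), y2 ↦ (p (p (r)))}


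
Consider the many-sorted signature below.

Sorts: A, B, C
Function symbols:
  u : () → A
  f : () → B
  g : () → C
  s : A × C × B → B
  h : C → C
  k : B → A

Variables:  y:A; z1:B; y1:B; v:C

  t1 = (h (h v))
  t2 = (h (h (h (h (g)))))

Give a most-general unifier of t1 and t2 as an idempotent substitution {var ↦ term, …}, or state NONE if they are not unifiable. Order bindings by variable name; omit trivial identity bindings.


{v ↦ (h (h (g)))}


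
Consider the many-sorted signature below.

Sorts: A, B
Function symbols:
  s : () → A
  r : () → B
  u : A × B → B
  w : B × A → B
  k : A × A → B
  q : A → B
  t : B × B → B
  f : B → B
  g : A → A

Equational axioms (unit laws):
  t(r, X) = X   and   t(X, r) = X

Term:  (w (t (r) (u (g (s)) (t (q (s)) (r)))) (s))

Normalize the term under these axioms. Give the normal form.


1. (w (t (r) (u (g (s)) (t (q (s)) (r)))) (s))  →  (w (u (g (s)) (t (q (s)) (r))) (s))
2. (w (u (g (s)) (t (q (s)) (r))) (s))  →  (w (u (g (s)) (q (s))) (s))

normal form = (w (u (g (s)) (q (s))) (s))


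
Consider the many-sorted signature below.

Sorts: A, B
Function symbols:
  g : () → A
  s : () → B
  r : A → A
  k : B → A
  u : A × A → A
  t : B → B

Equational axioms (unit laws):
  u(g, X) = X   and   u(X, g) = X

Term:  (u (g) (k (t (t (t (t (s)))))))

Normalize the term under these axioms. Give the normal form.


1. (u (g) (k (t (t (t (t (s)))))))  →  (k (t (t (t (t (s))))))

normal form = (k (t (t (t (t (s))))))


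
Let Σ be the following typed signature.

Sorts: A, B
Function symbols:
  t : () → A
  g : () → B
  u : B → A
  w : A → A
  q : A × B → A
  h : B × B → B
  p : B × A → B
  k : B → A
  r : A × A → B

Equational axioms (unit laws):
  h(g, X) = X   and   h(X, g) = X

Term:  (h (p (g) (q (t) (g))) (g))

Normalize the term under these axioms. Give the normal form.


1. (h (p (g) (q (t) (g))) (g))  →  (p (g) (q (t) (g)))

normal form = (p (g) (q (t) (g)))


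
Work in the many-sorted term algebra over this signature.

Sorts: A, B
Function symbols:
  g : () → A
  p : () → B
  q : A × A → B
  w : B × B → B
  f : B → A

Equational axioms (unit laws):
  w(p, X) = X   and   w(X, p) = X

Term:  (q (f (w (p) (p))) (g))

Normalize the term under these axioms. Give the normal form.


1. (q (f (w (p) (p))) (g))  →  (q (f (p)) (g))

normal form = (q (f (p)) (g))


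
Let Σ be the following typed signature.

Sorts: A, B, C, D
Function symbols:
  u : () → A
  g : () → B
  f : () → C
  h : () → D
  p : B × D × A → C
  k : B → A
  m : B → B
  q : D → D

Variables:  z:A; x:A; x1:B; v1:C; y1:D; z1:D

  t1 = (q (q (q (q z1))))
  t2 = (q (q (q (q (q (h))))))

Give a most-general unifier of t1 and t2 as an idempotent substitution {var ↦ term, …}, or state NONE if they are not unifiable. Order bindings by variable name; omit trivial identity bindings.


{z1 ↦ (q (h))}


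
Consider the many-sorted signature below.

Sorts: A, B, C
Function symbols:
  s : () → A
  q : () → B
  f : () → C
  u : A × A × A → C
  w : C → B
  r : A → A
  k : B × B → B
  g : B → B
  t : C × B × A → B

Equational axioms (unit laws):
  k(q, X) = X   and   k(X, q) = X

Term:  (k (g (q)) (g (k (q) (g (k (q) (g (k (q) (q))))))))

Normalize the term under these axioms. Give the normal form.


1. (k (g (q)) (g (k (q) (g (k (q) (g (k (q) (q))))))))  →  (k (g (q)) (g (g (k (q) (g (k (q) (q)))))))
2. (k (g (q)) (g (g (k (q) (g (k (q) (q)))))))  →  (k (g (q)) (g (g (g (k (q) (q))))))
3. (k (g (q)) (g (g (g (k (q) (q))))))  →  (k (g (q)) (g (g (g (q)))))

normal form = (k (g (q)) (g (g (g (q)))))


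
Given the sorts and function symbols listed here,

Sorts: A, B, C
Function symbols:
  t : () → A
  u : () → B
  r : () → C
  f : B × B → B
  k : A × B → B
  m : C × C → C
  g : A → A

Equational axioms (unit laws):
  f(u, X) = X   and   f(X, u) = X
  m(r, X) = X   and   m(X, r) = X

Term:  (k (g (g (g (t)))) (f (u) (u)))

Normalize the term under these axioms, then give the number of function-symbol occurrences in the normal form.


size = 6

1. (k (g (g (g (t)))) (f (u) (u)))  →  (k (g (g (g (t)))) (u))
normal form: (k (g (g (g (t)))) (u))


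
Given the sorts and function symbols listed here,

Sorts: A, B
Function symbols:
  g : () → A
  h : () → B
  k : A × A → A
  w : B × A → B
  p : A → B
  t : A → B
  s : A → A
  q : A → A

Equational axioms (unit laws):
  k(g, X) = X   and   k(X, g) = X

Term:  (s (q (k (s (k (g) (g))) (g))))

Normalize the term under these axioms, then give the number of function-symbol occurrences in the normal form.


1. (s (q (k (s (k (g) (g))) (g))))  →  (s (q (s (k (g) (g)))))
2. (s (q (s (k (g) (g)))))  →  (s (q (s (g))))
normal form: (s (q (s (g))))

size = 4


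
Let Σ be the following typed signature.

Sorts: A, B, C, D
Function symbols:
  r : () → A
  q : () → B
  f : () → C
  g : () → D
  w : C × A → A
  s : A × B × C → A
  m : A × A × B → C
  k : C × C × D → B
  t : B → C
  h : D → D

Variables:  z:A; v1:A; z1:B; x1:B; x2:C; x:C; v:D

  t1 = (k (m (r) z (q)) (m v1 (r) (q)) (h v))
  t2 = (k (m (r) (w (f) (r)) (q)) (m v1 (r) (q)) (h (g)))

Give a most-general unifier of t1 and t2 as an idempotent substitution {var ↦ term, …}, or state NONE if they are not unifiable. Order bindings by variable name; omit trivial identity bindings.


{v ↦ (g), z ↦ (w (f) (r))}


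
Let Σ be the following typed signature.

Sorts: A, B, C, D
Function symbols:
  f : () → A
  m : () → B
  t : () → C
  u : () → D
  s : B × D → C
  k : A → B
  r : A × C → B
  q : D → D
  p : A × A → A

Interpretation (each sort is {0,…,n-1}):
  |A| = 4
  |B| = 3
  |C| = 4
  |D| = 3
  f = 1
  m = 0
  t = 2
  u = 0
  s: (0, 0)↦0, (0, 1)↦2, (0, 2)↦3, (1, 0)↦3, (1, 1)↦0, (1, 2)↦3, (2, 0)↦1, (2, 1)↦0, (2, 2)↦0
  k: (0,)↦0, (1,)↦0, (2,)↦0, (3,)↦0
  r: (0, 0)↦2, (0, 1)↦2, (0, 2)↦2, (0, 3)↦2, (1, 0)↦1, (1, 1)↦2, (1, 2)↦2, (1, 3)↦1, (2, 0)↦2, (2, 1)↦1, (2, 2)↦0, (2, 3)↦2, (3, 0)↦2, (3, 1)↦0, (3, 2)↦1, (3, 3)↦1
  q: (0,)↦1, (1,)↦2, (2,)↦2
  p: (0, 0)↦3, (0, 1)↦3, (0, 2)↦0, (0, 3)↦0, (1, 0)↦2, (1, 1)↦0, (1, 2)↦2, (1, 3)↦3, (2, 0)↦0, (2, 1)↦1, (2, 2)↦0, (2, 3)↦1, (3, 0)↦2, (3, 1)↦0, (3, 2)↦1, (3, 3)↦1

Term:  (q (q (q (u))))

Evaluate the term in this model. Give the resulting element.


  u = 0
  (q (u)) = q(0,) = 1
  (q (q (u))) = q(1,) = 2
  (q (q (q (u)))) = q(2,) = 2

value = 2


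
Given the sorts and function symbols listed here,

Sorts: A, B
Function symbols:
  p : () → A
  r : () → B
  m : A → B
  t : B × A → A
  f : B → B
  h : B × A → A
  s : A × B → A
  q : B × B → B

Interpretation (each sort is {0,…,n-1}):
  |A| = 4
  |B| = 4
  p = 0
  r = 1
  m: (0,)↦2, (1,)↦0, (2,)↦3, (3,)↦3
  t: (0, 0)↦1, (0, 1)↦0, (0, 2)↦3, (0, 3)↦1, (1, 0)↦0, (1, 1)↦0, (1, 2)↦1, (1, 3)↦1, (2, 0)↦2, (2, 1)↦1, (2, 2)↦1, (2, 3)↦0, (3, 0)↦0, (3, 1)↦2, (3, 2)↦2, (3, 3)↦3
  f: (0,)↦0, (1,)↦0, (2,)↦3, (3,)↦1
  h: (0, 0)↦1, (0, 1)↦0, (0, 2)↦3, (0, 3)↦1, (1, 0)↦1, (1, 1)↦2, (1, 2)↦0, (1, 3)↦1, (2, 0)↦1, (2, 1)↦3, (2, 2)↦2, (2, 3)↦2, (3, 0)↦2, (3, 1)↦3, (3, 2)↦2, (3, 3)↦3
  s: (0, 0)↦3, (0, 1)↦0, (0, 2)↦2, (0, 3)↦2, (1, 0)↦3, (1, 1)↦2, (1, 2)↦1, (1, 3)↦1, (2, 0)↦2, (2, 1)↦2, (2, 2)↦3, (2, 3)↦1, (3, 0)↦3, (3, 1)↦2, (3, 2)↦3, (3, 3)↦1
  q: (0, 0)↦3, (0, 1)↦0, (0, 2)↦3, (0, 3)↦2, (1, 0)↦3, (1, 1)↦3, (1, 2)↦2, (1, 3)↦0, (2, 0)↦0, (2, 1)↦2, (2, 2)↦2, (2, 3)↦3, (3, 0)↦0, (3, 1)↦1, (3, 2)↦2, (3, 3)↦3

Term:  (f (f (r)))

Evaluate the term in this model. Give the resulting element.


  r = 1
  (f (r)) = f(1,) = 0
  (f (f (r))) = f(0,) = 0

value = 0


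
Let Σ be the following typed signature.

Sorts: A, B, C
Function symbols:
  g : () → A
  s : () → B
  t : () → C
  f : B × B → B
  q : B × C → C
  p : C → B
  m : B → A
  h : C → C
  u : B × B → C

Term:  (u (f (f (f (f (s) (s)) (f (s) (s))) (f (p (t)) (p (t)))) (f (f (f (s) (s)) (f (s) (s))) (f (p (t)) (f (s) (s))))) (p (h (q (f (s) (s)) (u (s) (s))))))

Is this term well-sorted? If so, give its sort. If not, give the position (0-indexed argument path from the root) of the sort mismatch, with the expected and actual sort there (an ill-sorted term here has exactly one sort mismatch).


well-sorted; sort = C

          (s) : B
          (s) : B
        (f (s) (s)) : B
          (s) : B
          (s) : B
        (f (s) (s)) : B
      (f (f (s) (s)) (f (s) (s))) : B
          (t) : C
        (p (t)) : B
          (t) : C
        (p (t)) : B
      (f (p (t)) (p (t))) : B
    (f (f (f (s) (s)) (f (s) (s))) (f (p (t)) (p (t)))) : B
          (s) : B
          (s) : B
        (f (s) (s)) : B
          (s) : B
          (s) : B
        (f (s) (s)) : B
      (f (f (s) (s)) (f (s) (s))) : B
          (t) : C
        (p (t)) : B
          (s) : B
          (s) : B
        (f (s) (s)) : B
      (f (p (t)) (f (s) (s))) : B
    (f (f (f (s) (s)) (f (s) (s))) (f (p (t)) (f (s) (s)))) : B
  (f (f (f (f (s) (s)) (f (s) (s))) (f (p (t)) (p (t)))) (f (f (f (s) (s)) (f (s) (s))) (f (p (t)) (f (s) (s))))) : B
          (s) : B
          (s) : B
        (f (s) (s)) : B
          (s) : B
          (s) : B
        (u (s) (s)) : C
      (q (f (s) (s)) (u (s) (s))) : C
    (h (q (f (s) (s)) (u (s) (s)))) : C
  (p (h (q (f (s) (s)) (u (s) (s))))) : B
(u (f (f (f (f (s) (s)) (f (s) (s))) (f (p (t)) (p (t)))) (f (f (f (s) (s)) (f (s) (s))) (f (p (t)) (f (s) (s))))) (p (h (q (f (s) (s)) (u (s) (s)))))) : C


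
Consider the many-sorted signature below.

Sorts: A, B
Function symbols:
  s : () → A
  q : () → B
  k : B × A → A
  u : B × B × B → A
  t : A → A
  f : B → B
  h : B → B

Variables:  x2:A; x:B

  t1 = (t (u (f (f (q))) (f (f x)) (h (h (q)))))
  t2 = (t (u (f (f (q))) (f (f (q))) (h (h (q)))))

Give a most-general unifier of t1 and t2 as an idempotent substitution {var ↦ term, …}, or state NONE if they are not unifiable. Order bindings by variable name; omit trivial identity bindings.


{x ↦ (q)}


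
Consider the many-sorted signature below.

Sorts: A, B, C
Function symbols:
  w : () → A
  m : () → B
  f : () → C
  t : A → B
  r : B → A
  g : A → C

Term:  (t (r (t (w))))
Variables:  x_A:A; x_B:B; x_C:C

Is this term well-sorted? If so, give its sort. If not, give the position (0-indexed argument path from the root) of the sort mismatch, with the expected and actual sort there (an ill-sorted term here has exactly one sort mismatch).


well-sorted; sort = B

      (w) : A
    (t (w)) : B
  (r (t (w))) : A
(t (r (t (w)))) : B


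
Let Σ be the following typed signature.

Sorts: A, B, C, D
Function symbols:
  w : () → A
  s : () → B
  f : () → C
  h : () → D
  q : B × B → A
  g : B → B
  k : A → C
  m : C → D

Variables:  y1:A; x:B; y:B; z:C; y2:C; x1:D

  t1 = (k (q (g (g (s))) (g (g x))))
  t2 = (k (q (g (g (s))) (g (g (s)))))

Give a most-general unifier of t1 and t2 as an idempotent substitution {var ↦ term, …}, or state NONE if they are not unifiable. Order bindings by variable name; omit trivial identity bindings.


{x ↦ (s)}


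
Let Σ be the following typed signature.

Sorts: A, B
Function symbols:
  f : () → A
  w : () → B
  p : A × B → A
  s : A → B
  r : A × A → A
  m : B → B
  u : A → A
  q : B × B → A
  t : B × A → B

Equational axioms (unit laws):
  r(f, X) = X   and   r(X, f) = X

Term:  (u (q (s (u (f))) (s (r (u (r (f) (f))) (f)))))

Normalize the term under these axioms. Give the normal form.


1. (u (q (s (u (f))) (s (r (u (r (f) (f))) (f)))))  →  (u (q (s (u (f))) (s (u (r (f) (f))))))
2. (u (q (s (u (f))) (s (u (r (f) (f))))))  →  (u (q (s (u (f))) (s (u (f)))))

normal form = (u (q (s (u (f))) (s (u (f)))))


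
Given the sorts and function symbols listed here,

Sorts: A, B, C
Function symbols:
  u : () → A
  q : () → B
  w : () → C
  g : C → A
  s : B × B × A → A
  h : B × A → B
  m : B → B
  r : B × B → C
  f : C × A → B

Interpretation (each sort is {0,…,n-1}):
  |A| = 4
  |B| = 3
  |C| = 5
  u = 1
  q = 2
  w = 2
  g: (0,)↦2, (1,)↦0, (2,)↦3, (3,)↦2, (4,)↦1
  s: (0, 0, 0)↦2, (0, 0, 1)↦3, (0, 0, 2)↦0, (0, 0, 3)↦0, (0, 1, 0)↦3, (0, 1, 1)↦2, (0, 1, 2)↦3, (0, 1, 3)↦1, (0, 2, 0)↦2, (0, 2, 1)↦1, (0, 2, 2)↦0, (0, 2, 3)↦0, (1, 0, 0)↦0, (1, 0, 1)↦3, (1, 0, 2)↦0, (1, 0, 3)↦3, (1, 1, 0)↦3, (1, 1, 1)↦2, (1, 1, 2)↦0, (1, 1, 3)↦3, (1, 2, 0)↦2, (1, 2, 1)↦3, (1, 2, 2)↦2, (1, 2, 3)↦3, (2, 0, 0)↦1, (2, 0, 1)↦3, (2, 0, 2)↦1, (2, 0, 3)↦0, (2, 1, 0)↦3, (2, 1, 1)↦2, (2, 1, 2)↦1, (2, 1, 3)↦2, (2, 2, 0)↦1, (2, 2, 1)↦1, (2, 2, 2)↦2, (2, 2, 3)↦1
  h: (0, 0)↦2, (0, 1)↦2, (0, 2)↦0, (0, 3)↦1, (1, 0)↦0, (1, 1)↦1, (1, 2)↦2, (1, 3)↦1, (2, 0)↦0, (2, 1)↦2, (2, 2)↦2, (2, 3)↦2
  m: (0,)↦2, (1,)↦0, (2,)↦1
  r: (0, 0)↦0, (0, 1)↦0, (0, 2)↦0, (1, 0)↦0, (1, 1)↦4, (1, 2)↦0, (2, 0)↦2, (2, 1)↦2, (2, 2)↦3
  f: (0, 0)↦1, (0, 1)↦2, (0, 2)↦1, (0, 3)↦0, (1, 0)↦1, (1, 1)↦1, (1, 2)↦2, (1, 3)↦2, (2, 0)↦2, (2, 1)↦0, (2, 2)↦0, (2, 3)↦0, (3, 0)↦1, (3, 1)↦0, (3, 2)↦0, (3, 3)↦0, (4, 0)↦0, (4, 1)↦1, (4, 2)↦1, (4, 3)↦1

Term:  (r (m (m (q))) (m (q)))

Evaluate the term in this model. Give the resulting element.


  q = 2
  (m (q)) = m(2,) = 1
  (m (m (q))) = m(1,) = 0
  q = 2
  (m (q)) = m(2,) = 1
  (r (m (m (q))) (m (q))) = r(0, 1) = 0

value = 0


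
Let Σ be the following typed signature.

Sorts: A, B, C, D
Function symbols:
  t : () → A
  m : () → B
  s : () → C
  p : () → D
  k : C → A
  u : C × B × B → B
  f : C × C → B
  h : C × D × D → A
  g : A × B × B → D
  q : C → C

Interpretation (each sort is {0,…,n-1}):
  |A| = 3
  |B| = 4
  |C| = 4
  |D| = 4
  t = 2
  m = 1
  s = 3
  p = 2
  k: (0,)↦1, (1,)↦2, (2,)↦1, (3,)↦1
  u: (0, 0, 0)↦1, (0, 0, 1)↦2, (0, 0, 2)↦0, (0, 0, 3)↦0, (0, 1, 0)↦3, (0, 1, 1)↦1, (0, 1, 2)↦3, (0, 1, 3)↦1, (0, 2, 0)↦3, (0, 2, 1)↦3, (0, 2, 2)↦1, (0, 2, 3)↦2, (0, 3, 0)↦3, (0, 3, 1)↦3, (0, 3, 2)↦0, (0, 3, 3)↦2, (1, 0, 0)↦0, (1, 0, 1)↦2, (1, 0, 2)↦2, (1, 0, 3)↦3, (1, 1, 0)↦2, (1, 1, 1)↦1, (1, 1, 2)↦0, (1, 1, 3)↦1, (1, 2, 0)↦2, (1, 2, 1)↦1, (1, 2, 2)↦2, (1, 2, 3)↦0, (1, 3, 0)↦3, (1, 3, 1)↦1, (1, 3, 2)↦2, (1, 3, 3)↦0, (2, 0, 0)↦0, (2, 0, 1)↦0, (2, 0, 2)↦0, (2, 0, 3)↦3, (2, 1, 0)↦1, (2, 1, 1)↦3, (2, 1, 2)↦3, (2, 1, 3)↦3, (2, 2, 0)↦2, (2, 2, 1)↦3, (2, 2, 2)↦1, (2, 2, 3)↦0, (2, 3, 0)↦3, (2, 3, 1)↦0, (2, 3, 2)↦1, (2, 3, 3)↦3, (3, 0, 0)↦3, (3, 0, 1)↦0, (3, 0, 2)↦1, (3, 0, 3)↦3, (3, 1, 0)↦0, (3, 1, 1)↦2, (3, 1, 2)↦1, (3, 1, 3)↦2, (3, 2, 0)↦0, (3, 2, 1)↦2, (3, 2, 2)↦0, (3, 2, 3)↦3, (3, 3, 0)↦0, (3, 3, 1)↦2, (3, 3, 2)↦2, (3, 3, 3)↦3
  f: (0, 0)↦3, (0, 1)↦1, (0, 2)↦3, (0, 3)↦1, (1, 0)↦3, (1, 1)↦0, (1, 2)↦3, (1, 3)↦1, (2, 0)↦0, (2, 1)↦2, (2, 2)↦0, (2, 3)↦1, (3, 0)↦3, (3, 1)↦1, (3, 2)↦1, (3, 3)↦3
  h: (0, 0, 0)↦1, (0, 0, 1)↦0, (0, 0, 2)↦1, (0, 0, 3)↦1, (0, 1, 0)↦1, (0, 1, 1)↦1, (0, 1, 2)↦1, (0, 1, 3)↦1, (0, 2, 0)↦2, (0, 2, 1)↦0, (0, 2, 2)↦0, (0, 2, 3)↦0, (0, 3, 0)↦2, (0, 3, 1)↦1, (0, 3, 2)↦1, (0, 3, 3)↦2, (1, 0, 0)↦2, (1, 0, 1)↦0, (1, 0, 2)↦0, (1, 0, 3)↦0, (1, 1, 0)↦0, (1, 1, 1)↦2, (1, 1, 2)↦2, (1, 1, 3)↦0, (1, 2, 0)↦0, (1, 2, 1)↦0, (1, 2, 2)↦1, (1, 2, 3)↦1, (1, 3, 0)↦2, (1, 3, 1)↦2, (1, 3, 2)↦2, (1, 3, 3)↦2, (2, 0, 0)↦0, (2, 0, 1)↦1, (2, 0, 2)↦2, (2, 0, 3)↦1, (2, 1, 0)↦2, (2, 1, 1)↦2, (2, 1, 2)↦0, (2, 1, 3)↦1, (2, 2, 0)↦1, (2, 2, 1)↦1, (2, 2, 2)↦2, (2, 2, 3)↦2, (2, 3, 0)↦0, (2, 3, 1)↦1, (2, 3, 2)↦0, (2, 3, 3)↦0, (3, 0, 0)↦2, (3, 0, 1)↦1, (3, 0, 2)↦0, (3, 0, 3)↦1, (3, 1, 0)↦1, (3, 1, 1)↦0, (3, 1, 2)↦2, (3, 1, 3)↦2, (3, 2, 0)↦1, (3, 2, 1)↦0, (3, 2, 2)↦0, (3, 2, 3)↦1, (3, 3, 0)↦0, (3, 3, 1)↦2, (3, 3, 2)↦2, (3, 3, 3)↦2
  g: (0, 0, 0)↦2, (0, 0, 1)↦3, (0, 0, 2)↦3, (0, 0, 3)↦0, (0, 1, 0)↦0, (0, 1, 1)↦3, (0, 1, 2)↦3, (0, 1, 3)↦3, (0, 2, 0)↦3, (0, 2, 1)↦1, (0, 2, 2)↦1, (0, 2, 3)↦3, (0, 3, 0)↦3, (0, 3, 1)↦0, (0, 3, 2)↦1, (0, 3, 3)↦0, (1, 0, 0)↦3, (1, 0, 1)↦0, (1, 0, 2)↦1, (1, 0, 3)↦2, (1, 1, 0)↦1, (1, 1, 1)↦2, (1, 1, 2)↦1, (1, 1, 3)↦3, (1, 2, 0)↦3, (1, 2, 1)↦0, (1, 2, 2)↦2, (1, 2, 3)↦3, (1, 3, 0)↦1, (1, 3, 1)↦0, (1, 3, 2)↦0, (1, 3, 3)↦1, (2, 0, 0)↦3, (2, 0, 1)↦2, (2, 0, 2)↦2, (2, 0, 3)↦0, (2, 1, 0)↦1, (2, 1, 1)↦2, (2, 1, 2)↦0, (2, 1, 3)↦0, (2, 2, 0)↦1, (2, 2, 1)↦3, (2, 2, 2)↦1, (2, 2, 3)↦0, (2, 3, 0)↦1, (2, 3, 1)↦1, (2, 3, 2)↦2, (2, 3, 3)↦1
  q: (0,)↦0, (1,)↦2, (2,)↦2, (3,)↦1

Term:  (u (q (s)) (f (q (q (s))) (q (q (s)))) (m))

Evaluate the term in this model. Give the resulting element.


value = 2

  s = 3
  (q (s)) = q(3,) = 1
  s = 3
  (q (s)) = q(3,) = 1
  (q (q (s))) = q(1,) = 2
  s = 3
  (q (s)) = q(3,) = 1
  (q (q (s))) = q(1,) = 2
  (f (q (q (s))) (q (q (s)))) = f(2, 2) = 0
  m = 1
  (u (q (s)) (f (q (q (s))) (q (q (s)))) (m)) = u(1, 0, 1) = 2


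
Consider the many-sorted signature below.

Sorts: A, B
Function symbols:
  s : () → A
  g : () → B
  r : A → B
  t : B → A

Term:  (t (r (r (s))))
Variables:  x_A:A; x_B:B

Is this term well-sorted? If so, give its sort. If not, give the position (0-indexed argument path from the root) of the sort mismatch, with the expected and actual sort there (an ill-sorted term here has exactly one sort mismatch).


      (s) : A
    (r (s)) : B
  (r (r (s))) : ✗ arg 0 at [0, 0] has sort B, expected A

ill-sorted at position [0, 0]: expected A, got B
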